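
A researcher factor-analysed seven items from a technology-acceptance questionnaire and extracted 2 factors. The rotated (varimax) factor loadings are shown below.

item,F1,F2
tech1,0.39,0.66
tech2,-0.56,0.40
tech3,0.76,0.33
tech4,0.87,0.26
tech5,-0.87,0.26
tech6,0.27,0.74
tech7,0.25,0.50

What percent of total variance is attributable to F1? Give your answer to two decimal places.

SS loadings for F1 = 0.39² + (-0.56)² + 0.76² + 0.87² + (-0.87)² + 0.27² + 0.25² = 2.6925
With 7 standardized items, total variance = 7. Proportion = 2.6925/7 = 0.3846 → 38.46%.

38.46%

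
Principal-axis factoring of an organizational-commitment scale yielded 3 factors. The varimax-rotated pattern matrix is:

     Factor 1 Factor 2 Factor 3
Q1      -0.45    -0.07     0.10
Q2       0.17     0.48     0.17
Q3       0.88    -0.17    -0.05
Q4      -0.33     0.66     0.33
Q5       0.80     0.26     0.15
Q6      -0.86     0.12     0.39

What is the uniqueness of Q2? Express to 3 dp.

h² = 0.17² + 0.48² + 0.17² = 0.0289 + 0.2304 + 0.0289 = 0.2882
Uniqueness u² = 1 − h² = 1 − 0.2882 = 0.7118

0.712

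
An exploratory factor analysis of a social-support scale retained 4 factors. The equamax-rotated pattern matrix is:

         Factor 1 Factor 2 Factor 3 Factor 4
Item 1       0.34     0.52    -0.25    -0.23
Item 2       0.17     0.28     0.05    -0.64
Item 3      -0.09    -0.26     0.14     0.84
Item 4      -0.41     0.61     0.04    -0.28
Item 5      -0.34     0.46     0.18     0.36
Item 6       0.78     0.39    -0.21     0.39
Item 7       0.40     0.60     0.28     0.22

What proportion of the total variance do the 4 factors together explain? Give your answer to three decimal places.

0.648

SS loadings by factor: 1.2047, 1.5122, 0.2411, 1.5766; total = 4.5346.
Total variance with 7 standardized items is 7, so the solution explains 4.5346/7 = 0.6478.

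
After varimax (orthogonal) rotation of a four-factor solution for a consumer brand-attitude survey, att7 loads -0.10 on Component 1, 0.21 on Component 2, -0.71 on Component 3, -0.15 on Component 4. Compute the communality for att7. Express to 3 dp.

0.581

h² = (-0.10)² + 0.21² + (-0.71)² + (-0.15)² = 0.0100 + 0.0441 + 0.5041 + 0.0225 = 0.5807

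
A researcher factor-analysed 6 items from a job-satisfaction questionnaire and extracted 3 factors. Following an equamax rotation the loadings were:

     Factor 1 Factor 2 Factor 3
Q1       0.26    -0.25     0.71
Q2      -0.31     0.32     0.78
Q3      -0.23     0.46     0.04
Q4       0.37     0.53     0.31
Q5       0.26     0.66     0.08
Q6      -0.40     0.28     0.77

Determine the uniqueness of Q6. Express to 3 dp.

0.169

h² = (-0.40)² + 0.28² + 0.77² = 0.1600 + 0.0784 + 0.5929 = 0.8313
Uniqueness u² = 1 − h² = 1 − 0.8313 = 0.1687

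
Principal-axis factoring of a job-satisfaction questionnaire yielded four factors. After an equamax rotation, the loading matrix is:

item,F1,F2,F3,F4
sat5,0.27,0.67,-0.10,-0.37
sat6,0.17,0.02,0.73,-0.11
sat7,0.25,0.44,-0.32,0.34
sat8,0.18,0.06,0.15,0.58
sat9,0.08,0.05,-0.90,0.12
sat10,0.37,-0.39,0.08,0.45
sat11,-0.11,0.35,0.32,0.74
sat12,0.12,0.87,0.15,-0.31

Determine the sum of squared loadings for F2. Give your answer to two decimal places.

SS loadings for F2 = 0.67² + 0.02² + 0.44² + 0.06² + 0.05² + (-0.39)² + 0.35² + 0.87² = 0.4489 + 0.0004 + 0.1936 + 0.0036 + 0.0025 + 0.1521 + 0.1225 + 0.7569 = 1.6805

1.68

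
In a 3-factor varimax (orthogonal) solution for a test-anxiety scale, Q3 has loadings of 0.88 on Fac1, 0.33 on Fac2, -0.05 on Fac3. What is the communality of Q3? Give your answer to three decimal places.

h² = 0.88² + 0.33² + (-0.05)² = 0.7744 + 0.1089 + 0.0025 = 0.8858

0.886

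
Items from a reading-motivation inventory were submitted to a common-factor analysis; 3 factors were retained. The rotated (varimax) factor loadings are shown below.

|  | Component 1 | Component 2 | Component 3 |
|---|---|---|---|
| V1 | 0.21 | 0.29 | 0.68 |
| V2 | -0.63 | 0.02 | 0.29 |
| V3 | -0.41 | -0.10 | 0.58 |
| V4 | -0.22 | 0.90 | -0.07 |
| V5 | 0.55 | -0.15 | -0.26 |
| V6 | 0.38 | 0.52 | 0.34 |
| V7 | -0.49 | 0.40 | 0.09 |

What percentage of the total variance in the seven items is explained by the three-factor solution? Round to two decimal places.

SS loadings by factor: 1.3445, 1.3574, 1.0791; total = 3.7810.
Total variance with 7 standardized items is 7, so the solution explains 3.7810/7 = 0.5401 = 54.01%.

54.01%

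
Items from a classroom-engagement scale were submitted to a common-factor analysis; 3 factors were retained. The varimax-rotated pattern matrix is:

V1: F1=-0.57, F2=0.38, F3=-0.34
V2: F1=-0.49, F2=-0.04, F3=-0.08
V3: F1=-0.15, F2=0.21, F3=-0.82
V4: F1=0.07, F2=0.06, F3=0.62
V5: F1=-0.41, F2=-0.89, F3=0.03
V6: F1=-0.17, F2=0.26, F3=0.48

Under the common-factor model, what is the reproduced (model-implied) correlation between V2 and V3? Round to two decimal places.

r̂ = Σ λ_i·λ_j across factors = (-0.49)(-0.15) + (-0.04)(0.21) + (-0.08)(-0.82)
  = +0.0735 -0.0084 +0.0656 = 0.1307

0.13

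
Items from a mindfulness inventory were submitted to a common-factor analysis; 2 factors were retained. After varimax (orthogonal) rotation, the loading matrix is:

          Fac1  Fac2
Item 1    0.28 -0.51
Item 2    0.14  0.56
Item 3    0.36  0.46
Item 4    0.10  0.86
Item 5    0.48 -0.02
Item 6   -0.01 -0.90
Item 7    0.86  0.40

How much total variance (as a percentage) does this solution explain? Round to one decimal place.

Communalities: 0.3385, 0.3332, 0.3412, 0.7496, 0.2308, 0.8101, 0.8996; Σh² = 3.7030.
Total variance with 7 standardized items is 7, so the solution explains 3.7030/7 = 0.5290 = 52.90%.

52.9%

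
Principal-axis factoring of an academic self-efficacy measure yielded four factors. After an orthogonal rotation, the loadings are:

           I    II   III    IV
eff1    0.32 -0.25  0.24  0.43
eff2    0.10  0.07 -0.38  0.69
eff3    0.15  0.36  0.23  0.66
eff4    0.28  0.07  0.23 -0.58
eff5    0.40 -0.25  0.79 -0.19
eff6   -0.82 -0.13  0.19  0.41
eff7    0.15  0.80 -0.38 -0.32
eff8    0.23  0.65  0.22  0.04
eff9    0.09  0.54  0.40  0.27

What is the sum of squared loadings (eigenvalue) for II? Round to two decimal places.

1.64

SS loadings for II = (-0.25)² + 0.07² + 0.36² + 0.07² + (-0.25)² + (-0.13)² + 0.80² + 0.65² + 0.54² = 0.0625 + 0.0049 + 0.1296 + 0.0049 + 0.0625 + 0.0169 + 0.6400 + 0.4225 + 0.2916 = 1.6354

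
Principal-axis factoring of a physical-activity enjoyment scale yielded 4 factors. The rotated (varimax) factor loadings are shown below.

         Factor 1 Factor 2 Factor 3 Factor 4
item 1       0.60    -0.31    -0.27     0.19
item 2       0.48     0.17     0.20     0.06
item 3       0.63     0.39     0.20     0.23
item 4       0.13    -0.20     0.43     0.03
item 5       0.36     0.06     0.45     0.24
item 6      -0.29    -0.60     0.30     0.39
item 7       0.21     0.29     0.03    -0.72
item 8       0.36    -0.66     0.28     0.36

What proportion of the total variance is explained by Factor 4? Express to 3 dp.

0.119

SS loadings for Factor 4 = 0.19² + 0.06² + 0.23² + 0.03² + 0.24² + 0.39² + (-0.72)² + 0.36² = 0.9512
Proportion of variance = 0.9512 / 8 = 0.1189.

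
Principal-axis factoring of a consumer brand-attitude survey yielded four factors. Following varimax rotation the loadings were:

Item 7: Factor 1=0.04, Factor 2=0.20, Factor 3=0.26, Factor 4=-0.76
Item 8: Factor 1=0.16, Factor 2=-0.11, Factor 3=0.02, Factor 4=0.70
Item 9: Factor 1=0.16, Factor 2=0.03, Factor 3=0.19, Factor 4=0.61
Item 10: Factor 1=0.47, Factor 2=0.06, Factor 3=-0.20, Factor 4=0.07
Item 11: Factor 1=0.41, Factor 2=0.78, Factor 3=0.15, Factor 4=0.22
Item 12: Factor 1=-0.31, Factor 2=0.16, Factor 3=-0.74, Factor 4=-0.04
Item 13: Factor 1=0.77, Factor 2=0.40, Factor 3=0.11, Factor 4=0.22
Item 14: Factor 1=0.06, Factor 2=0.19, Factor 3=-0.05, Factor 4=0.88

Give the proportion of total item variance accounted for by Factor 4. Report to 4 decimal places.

SS loadings for Factor 4 = (-0.76)² + 0.70² + 0.61² + 0.07² + 0.22² + (-0.04)² + 0.22² + 0.88² = 2.3174
Proportion of variance = 2.3174 / 8 = 0.2897.

0.2897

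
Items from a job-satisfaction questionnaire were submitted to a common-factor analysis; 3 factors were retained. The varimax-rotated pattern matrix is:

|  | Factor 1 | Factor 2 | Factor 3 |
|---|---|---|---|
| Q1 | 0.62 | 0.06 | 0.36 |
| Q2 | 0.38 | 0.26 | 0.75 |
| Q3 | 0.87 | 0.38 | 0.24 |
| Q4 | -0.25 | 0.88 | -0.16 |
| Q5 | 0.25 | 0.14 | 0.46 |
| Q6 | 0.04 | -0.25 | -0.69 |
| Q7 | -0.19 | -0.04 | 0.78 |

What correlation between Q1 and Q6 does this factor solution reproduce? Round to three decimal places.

r̂ = Σ λ_i·λ_j across factors = (0.62)(0.04) + (0.06)(-0.25) + (0.36)(-0.69)
  = +0.0248 -0.0150 -0.2484 = -0.2386

-0.239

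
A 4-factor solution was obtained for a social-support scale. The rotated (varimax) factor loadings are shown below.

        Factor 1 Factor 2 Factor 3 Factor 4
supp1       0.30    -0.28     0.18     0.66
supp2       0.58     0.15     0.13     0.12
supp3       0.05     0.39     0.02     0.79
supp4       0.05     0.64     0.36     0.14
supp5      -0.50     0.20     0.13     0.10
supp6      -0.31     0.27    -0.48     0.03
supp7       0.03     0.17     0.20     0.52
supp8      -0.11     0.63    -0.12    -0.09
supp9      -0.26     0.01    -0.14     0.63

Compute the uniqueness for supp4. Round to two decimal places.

h² = 0.05² + 0.64² + 0.36² + 0.14² = 0.0025 + 0.4096 + 0.1296 + 0.0196 = 0.5613
Uniqueness u² = 1 − h² = 1 − 0.5613 = 0.4387

0.44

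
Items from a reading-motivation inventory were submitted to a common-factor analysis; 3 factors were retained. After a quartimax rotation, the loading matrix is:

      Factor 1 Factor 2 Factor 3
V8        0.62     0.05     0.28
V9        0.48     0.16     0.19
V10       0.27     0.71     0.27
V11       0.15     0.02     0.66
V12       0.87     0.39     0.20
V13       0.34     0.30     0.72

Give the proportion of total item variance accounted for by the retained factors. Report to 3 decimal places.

0.590

Communalities: 0.4653, 0.2921, 0.6499, 0.4585, 0.9490, 0.7240; Σh² = 3.5388.
Total variance with 6 standardized items is 6, so the solution explains 3.5388/6 = 0.5898.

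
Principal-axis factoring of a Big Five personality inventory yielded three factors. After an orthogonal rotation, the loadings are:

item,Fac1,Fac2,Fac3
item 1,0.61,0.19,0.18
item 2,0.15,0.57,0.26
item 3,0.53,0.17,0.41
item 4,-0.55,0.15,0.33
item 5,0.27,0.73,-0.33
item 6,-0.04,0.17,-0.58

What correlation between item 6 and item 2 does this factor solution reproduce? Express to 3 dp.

-0.060

r̂ = Σ λ_i·λ_j across factors = (-0.04)(0.15) + (0.17)(0.57) + (-0.58)(0.26)
  = -0.0060 +0.0969 -0.1508 = -0.0599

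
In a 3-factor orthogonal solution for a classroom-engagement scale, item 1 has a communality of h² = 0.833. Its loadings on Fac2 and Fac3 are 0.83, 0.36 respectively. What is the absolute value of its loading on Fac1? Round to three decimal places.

0.120

Under orthogonal rotation h² = Σλ², so λ_Fac1² = h² − (0.8185) = 0.833 − 0.8185 = 0.0145.
|λ| = √0.0145 = 0.1204.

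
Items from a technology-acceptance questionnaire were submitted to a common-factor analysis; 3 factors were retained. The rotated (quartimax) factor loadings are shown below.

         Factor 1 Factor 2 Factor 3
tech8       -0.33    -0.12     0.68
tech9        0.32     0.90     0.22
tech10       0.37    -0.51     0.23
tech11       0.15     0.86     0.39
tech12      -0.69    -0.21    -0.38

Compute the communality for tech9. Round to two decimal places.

0.96

h² = 0.32² + 0.90² + 0.22² = 0.1024 + 0.8100 + 0.0484 = 0.9608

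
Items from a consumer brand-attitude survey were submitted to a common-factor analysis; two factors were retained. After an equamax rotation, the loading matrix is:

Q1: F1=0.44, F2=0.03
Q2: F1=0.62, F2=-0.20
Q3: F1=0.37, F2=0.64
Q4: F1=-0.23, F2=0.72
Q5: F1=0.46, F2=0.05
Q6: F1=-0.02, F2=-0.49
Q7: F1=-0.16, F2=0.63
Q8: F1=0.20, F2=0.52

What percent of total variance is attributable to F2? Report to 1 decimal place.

23.5%

SS loadings for F2 = 0.03² + (-0.20)² + 0.64² + 0.72² + 0.05² + (-0.49)² + 0.63² + 0.52² = 1.8788
With 8 standardized items, total variance = 8. Proportion = 1.8788/8 = 0.2349 → 23.48%.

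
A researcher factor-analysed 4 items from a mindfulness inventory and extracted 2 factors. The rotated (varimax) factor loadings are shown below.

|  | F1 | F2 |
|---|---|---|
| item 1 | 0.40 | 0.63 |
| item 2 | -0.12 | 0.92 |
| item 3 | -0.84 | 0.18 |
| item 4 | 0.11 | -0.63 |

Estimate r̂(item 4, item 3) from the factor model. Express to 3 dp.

-0.206

r̂ = Σ λ_i·λ_j across factors = (0.11)(-0.84) + (-0.63)(0.18)
  = -0.0924 -0.1134 = -0.2058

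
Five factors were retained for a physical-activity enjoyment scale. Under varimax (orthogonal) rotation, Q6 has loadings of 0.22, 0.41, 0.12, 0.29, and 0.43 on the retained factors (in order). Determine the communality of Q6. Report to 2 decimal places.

h² = 0.22² + 0.41² + 0.12² + 0.29² + 0.43² = 0.0484 + 0.1681 + 0.0144 + 0.0841 + 0.1849 = 0.4999

0.50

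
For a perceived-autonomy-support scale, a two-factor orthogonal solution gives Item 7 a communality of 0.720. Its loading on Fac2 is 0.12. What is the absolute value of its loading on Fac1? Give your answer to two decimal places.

0.84

Under orthogonal rotation h² = Σλ², so λ_Fac1² = h² − (0.0144) = 0.720 − 0.0144 = 0.7056.
|λ| = √0.7056 = 0.8400.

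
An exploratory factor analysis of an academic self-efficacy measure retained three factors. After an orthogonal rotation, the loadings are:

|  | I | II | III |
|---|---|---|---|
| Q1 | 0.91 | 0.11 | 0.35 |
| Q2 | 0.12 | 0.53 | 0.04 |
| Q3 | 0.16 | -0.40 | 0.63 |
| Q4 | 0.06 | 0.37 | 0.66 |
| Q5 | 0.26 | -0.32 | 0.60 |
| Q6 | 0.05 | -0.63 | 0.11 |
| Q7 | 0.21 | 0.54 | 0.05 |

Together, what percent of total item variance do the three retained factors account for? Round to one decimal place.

Communalities: 0.9627, 0.2969, 0.5825, 0.5761, 0.5300, 0.4115, 0.3382; Σh² = 3.6979.
Total variance with 7 standardized items is 7, so the solution explains 3.6979/7 = 0.5283 = 52.83%.

52.8%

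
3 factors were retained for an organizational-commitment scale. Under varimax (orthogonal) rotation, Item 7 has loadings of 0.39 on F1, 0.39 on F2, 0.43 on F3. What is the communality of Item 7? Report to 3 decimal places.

0.489

h² = 0.39² + 0.39² + 0.43² = 0.1521 + 0.1521 + 0.1849 = 0.4891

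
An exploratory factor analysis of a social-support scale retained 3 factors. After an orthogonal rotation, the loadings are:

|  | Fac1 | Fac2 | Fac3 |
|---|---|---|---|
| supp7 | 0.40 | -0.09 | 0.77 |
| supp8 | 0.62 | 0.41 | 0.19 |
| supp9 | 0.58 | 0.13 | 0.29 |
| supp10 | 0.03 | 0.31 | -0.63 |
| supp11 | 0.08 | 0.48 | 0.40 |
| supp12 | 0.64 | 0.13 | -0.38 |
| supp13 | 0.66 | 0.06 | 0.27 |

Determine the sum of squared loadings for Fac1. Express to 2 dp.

SS loadings for Fac1 = 0.40² + 0.62² + 0.58² + 0.03² + 0.08² + 0.64² + 0.66² = 0.1600 + 0.3844 + 0.3364 + 0.0009 + 0.0064 + 0.4096 + 0.4356 = 1.7333

1.73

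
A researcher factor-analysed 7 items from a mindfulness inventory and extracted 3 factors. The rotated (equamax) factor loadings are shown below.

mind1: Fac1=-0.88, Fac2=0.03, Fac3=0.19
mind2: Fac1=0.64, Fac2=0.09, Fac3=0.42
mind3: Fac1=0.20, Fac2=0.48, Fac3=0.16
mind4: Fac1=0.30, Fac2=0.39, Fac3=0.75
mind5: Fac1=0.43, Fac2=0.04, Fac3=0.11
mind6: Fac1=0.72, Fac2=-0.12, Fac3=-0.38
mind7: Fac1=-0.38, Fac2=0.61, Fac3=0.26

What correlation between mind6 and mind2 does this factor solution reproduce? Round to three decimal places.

r̂ = Σ λ_i·λ_j across factors = (0.72)(0.64) + (-0.12)(0.09) + (-0.38)(0.42)
  = +0.4608 -0.0108 -0.1596 = 0.2904

0.290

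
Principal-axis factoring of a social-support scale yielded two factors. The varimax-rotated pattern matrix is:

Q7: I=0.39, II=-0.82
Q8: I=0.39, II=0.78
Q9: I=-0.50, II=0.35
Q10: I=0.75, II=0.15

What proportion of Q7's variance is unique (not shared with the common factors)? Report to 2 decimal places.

0.18

h² = 0.39² + (-0.82)² = 0.1521 + 0.6724 = 0.8245
Uniqueness u² = 1 − h² = 1 − 0.8245 = 0.1755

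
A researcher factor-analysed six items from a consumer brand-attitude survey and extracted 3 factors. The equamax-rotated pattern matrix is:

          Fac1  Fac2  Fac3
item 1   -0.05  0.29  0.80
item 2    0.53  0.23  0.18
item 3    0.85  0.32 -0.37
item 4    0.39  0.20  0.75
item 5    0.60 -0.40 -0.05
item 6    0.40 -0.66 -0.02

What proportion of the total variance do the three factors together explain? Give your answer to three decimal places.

0.655

SS loadings by factor: 1.6780, 0.8750, 1.3747; total = 3.9277.
Total variance with 6 standardized items is 6, so the solution explains 3.9277/6 = 0.6546.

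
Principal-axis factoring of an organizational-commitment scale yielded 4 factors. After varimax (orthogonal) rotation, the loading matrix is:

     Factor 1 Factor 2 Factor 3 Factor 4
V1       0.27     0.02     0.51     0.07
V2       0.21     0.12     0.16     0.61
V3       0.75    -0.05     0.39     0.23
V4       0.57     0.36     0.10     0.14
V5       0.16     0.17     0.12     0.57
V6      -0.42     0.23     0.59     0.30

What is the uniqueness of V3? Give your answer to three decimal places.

h² = 0.75² + (-0.05)² + 0.39² + 0.23² = 0.5625 + 0.0025 + 0.1521 + 0.0529 = 0.7700
Uniqueness u² = 1 − h² = 1 − 0.7700 = 0.2300

0.230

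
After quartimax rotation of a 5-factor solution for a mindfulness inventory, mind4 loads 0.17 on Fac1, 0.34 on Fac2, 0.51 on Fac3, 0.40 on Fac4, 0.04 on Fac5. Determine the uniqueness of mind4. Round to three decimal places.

h² = 0.17² + 0.34² + 0.51² + 0.40² + 0.04² = 0.0289 + 0.1156 + 0.2601 + 0.1600 + 0.0016 = 0.5662
Uniqueness u² = 1 − h² = 1 − 0.5662 = 0.4338

0.434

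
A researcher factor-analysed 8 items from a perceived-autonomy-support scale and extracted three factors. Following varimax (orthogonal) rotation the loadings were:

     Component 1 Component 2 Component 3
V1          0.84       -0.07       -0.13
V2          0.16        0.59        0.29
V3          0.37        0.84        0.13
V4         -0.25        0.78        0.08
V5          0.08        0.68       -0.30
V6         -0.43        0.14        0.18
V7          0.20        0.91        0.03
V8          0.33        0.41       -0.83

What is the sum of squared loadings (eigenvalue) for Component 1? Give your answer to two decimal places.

SS loadings for Component 1 = 0.84² + 0.16² + 0.37² + (-0.25)² + 0.08² + (-0.43)² + 0.20² + 0.33² = 0.7056 + 0.0256 + 0.1369 + 0.0625 + 0.0064 + 0.1849 + 0.0400 + 0.1089 = 1.2708

1.27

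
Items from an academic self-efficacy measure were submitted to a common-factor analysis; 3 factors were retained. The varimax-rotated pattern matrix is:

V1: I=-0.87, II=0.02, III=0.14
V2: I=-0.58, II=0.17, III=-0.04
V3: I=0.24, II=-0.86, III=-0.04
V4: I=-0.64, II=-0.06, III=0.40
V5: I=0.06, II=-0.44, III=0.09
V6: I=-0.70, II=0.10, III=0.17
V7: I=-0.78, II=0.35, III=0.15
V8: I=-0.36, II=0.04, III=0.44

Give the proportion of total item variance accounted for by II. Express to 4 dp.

SS loadings for II = 0.02² + 0.17² + (-0.86)² + (-0.06)² + (-0.44)² + 0.10² + 0.35² + 0.04² = 1.1002
Proportion of variance = 1.1002 / 8 = 0.1375.

0.1375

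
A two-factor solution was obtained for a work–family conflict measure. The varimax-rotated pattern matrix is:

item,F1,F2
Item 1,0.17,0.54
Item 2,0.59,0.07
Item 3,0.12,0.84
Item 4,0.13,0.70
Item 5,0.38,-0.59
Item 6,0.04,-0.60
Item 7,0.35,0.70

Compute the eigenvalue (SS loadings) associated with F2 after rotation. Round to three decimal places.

SS loadings for F2 = 0.54² + 0.07² + 0.84² + 0.70² + (-0.59)² + (-0.60)² + 0.70² = 0.2916 + 0.0049 + 0.7056 + 0.4900 + 0.3481 + 0.3600 + 0.4900 = 2.6902

2.690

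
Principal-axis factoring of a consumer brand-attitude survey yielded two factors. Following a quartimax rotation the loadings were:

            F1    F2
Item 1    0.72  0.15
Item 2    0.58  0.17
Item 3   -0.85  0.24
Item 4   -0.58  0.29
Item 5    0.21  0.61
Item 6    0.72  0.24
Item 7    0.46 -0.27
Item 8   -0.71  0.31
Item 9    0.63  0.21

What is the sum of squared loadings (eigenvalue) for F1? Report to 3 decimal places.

SS loadings for F1 = 0.72² + 0.58² + (-0.85)² + (-0.58)² + 0.21² + 0.72² + 0.46² + (-0.71)² + 0.63² = 0.5184 + 0.3364 + 0.7225 + 0.3364 + 0.0441 + 0.5184 + 0.2116 + 0.5041 + 0.3969 = 3.5888

3.589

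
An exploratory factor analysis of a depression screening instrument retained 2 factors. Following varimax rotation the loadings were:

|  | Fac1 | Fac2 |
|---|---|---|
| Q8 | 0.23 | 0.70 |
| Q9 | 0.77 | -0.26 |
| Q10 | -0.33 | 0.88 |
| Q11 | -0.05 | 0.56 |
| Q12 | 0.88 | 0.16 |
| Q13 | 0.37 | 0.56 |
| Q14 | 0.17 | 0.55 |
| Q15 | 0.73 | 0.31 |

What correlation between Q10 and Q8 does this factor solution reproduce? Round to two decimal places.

r̂ = Σ λ_i·λ_j across factors = (-0.33)(0.23) + (0.88)(0.70)
  = -0.0759 +0.6160 = 0.5401

0.54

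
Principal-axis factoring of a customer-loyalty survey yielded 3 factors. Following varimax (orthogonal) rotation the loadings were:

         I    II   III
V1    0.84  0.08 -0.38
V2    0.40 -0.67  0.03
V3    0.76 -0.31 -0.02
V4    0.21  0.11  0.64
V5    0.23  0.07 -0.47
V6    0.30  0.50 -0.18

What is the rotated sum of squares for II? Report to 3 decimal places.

0.818

SS loadings for II = 0.08² + (-0.67)² + (-0.31)² + 0.11² + 0.07² + 0.50² = 0.0064 + 0.4489 + 0.0961 + 0.0121 + 0.0049 + 0.2500 = 0.8184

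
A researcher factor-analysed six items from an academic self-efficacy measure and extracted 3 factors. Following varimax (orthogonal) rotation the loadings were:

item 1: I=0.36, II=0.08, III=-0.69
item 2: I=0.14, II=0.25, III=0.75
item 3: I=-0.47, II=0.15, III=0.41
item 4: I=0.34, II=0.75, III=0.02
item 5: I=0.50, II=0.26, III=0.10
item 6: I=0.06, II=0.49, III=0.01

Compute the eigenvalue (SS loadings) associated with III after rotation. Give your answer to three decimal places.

1.217

SS loadings for III = (-0.69)² + 0.75² + 0.41² + 0.02² + 0.10² + 0.01² = 0.4761 + 0.5625 + 0.1681 + 0.0004 + 0.0100 + 0.0001 = 1.2172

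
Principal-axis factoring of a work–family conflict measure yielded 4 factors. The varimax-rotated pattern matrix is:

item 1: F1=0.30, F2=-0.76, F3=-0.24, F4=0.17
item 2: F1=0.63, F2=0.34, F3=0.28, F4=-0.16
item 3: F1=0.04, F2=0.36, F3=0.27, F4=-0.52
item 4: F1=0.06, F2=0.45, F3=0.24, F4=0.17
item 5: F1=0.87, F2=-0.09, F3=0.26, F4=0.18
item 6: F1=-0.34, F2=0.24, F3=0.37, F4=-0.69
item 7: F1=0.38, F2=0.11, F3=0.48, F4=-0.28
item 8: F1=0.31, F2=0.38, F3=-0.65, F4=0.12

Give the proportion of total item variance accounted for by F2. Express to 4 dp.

SS loadings for F2 = (-0.76)² + 0.34² + 0.36² + 0.45² + (-0.09)² + 0.24² + 0.11² + 0.38² = 1.2475
Proportion of variance = 1.2475 / 8 = 0.1559.

0.1559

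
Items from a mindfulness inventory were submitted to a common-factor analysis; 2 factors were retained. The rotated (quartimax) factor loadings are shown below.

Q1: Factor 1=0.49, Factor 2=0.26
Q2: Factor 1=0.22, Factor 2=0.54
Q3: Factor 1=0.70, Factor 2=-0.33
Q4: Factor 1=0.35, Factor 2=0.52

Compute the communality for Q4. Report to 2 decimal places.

0.39

h² = 0.35² + 0.52² = 0.1225 + 0.2704 = 0.3929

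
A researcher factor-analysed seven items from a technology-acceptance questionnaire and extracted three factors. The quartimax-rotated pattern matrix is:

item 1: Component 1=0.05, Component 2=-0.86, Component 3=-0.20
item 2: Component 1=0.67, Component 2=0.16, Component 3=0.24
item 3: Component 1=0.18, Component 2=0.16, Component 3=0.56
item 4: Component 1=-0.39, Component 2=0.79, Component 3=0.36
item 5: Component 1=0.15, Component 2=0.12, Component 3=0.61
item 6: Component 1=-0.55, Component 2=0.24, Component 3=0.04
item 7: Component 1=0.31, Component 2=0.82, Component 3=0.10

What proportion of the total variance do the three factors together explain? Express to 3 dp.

0.592

Communalities: 0.7821, 0.5321, 0.3716, 0.9058, 0.4090, 0.3617, 0.7785; Σh² = 4.1408.
Total variance with 7 standardized items is 7, so the solution explains 4.1408/7 = 0.5915.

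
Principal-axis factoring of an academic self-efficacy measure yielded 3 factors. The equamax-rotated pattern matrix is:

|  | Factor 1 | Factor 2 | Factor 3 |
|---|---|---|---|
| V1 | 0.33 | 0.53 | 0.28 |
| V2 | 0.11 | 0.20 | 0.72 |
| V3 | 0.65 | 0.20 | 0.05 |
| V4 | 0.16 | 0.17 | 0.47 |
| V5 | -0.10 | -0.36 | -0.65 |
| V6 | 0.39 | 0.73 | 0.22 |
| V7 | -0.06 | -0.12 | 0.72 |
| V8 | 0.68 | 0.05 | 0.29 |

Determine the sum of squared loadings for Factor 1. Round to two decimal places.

1.20

SS loadings for Factor 1 = 0.33² + 0.11² + 0.65² + 0.16² + (-0.10)² + 0.39² + (-0.06)² + 0.68² = 0.1089 + 0.0121 + 0.4225 + 0.0256 + 0.0100 + 0.1521 + 0.0036 + 0.4624 = 1.1972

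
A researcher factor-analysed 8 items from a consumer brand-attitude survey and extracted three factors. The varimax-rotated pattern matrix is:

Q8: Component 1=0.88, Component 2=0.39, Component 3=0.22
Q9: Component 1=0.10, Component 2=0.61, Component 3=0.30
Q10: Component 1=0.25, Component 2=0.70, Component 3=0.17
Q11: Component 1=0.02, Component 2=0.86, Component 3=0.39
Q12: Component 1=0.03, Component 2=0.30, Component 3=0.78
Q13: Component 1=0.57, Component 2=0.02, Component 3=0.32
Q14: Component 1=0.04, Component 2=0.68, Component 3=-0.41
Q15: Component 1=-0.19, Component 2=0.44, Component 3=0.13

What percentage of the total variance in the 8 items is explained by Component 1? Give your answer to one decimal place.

15.1%

SS loadings for Component 1 = 0.88² + 0.10² + 0.25² + 0.02² + 0.03² + 0.57² + 0.04² + (-0.19)² = 1.2108
With 8 standardized items, total variance = 8. Proportion = 1.2108/8 = 0.1513 → 15.13%.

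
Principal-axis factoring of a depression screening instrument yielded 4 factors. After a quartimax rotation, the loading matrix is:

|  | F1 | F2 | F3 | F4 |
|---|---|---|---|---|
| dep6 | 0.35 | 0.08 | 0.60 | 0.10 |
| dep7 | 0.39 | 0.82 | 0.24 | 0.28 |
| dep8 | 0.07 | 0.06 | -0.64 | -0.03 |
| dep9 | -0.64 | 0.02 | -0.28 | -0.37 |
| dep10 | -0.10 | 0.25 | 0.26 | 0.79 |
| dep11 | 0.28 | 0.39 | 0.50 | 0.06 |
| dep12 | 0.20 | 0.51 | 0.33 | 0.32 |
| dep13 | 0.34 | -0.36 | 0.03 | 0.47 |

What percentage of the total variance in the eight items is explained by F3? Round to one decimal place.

16.7%

SS loadings for F3 = 0.60² + 0.24² + (-0.64)² + (-0.28)² + 0.26² + 0.50² + 0.33² + 0.03² = 1.3330
With 8 standardized items, total variance = 8. Proportion = 1.3330/8 = 0.1666 → 16.66%.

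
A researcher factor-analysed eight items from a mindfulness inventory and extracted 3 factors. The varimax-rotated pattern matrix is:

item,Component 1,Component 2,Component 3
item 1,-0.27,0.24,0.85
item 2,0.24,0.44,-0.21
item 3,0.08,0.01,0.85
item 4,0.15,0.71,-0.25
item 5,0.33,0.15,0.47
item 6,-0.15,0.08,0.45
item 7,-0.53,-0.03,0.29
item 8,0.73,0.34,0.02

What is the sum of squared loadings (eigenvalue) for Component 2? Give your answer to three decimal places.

0.901

SS loadings for Component 2 = 0.24² + 0.44² + 0.01² + 0.71² + 0.15² + 0.08² + (-0.03)² + 0.34² = 0.0576 + 0.1936 + 0.0001 + 0.5041 + 0.0225 + 0.0064 + 0.0009 + 0.1156 = 0.9008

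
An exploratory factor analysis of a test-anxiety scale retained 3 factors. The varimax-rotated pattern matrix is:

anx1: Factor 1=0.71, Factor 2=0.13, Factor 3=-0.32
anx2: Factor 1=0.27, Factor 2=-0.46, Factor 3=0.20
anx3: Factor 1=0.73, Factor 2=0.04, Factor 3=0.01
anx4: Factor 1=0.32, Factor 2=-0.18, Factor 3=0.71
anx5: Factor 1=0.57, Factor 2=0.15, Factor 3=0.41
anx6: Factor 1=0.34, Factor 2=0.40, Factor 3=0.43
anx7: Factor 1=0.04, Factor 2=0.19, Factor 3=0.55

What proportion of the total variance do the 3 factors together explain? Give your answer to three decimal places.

SS loadings by factor: 1.6544, 0.4811, 1.3021; total = 3.4376.
Total variance with 7 standardized items is 7, so the solution explains 3.4376/7 = 0.4911.

0.491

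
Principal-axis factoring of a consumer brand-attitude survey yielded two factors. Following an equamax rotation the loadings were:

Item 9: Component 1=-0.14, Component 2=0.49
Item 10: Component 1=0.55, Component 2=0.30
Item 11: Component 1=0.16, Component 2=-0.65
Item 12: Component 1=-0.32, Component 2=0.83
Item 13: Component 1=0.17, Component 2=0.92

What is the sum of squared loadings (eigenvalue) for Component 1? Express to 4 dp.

0.4790

SS loadings for Component 1 = (-0.14)² + 0.55² + 0.16² + (-0.32)² + 0.17² = 0.0196 + 0.3025 + 0.0256 + 0.1024 + 0.0289 = 0.4790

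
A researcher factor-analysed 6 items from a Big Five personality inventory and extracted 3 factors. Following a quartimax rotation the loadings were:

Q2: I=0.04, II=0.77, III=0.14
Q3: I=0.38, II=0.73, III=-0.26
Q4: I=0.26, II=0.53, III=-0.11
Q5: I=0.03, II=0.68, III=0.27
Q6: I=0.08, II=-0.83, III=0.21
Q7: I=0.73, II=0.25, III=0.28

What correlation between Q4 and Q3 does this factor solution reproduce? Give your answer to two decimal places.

0.51

r̂ = Σ λ_i·λ_j across factors = (0.26)(0.38) + (0.53)(0.73) + (-0.11)(-0.26)
  = +0.0988 +0.3869 +0.0286 = 0.5143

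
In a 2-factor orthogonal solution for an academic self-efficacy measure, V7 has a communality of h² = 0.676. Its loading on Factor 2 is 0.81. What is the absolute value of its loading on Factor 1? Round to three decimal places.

Under orthogonal rotation h² = Σλ², so λ_Factor 1² = h² − (0.6561) = 0.676 − 0.6561 = 0.0199.
|λ| = √0.0199 = 0.1411.

0.141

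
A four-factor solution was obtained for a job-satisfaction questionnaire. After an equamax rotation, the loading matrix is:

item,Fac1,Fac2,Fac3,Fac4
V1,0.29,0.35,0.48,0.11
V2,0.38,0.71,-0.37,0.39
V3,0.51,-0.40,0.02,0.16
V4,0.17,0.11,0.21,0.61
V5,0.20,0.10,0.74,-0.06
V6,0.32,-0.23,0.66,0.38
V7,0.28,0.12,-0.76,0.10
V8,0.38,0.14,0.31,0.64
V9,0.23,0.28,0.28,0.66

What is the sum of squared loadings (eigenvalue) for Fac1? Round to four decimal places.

0.9356

SS loadings for Fac1 = 0.29² + 0.38² + 0.51² + 0.17² + 0.20² + 0.32² + 0.28² + 0.38² + 0.23² = 0.0841 + 0.1444 + 0.2601 + 0.0289 + 0.0400 + 0.1024 + 0.0784 + 0.1444 + 0.0529 = 0.9356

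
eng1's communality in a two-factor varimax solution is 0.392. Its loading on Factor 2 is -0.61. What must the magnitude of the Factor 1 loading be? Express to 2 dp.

0.14

Under orthogonal rotation h² = Σλ², so λ_Factor 1² = h² − (0.3721) = 0.392 − 0.3721 = 0.0199.
|λ| = √0.0199 = 0.1411.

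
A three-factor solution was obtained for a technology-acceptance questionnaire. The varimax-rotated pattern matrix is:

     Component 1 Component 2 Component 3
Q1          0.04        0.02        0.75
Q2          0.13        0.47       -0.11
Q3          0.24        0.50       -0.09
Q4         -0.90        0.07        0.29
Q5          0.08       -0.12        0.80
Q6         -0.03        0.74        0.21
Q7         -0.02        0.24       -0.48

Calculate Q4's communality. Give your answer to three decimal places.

h² = (-0.90)² + 0.07² + 0.29² = 0.8100 + 0.0049 + 0.0841 = 0.8990

0.899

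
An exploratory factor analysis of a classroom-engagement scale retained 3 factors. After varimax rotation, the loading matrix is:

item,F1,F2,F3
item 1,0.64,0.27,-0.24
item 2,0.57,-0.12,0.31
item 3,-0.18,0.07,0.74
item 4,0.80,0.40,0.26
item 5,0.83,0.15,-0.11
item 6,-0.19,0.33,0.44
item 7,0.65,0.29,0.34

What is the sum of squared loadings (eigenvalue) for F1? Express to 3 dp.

SS loadings for F1 = 0.64² + 0.57² + (-0.18)² + 0.80² + 0.83² + (-0.19)² + 0.65² = 0.4096 + 0.3249 + 0.0324 + 0.6400 + 0.6889 + 0.0361 + 0.4225 = 2.5544

2.554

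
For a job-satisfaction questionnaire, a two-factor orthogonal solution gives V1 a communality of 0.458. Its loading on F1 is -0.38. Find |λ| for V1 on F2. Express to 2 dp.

Under orthogonal rotation h² = Σλ², so λ_F2² = h² − (0.1444) = 0.458 − 0.1444 = 0.3136.
|λ| = √0.3136 = 0.5600.

0.56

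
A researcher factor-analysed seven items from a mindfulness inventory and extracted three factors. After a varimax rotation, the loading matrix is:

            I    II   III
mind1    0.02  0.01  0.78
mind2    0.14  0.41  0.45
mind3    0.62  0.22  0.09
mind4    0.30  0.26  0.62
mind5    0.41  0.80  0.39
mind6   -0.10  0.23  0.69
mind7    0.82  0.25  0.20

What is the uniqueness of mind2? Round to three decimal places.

h² = 0.14² + 0.41² + 0.45² = 0.0196 + 0.1681 + 0.2025 = 0.3902
Uniqueness u² = 1 − h² = 1 − 0.3902 = 0.6098

0.610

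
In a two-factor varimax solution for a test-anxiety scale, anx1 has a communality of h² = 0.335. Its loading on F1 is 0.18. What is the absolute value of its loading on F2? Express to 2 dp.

Under orthogonal rotation h² = Σλ², so λ_F2² = h² − (0.0324) = 0.335 − 0.0324 = 0.3026.
|λ| = √0.3026 = 0.5501.

0.55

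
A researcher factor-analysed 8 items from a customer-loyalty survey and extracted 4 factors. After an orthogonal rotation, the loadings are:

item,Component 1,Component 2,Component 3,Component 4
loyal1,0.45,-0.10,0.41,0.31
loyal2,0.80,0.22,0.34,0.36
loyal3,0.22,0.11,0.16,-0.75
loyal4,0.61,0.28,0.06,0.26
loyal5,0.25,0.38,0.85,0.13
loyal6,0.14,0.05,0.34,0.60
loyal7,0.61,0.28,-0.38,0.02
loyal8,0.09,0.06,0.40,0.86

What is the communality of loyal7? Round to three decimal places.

h² = 0.61² + 0.28² + (-0.38)² + 0.02² = 0.3721 + 0.0784 + 0.1444 + 0.0004 = 0.5953

0.595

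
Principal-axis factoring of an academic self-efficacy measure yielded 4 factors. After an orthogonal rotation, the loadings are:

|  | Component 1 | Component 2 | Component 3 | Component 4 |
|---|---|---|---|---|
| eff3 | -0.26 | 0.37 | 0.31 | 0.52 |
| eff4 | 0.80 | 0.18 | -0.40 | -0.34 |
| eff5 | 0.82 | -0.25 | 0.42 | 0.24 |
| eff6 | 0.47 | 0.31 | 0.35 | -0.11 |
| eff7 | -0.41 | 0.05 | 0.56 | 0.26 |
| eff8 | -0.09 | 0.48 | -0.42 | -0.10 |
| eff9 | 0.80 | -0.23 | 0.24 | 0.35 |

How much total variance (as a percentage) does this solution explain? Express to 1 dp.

68.4%

SS loadings by factor: 2.4171, 0.6137, 1.1026, 0.6558; total = 4.7892.
Total variance with 7 standardized items is 7, so the solution explains 4.7892/7 = 0.6842 = 68.42%.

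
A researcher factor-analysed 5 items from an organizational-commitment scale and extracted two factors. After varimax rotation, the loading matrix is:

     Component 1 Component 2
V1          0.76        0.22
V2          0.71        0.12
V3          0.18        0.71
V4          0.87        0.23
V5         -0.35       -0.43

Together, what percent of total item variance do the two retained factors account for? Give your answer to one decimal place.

Communalities: 0.6260, 0.5185, 0.5365, 0.8098, 0.3074; Σh² = 2.7982.
Total variance with 5 standardized items is 5, so the solution explains 2.7982/5 = 0.5596 = 55.96%.

56.0%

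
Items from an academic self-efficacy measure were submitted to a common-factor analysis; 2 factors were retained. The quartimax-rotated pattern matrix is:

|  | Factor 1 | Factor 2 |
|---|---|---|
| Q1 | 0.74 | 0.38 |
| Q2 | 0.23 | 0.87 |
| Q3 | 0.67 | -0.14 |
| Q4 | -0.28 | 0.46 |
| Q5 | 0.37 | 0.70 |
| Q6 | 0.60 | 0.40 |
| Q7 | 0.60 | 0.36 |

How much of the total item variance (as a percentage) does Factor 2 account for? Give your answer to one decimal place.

27.3%

SS loadings for Factor 2 = 0.38² + 0.87² + (-0.14)² + 0.46² + 0.70² + 0.40² + 0.36² = 1.9121
With 7 standardized items, total variance = 7. Proportion = 1.9121/7 = 0.2732 → 27.32%.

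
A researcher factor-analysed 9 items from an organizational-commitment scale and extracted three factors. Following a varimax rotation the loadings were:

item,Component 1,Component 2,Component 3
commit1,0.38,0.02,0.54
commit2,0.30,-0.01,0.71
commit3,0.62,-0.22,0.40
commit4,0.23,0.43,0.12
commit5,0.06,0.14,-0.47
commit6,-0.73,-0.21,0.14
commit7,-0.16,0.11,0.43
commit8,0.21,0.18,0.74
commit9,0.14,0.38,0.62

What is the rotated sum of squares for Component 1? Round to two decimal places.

SS loadings for Component 1 = 0.38² + 0.30² + 0.62² + 0.23² + 0.06² + (-0.73)² + (-0.16)² + 0.21² + 0.14² = 0.1444 + 0.0900 + 0.3844 + 0.0529 + 0.0036 + 0.5329 + 0.0256 + 0.0441 + 0.0196 = 1.2975

1.30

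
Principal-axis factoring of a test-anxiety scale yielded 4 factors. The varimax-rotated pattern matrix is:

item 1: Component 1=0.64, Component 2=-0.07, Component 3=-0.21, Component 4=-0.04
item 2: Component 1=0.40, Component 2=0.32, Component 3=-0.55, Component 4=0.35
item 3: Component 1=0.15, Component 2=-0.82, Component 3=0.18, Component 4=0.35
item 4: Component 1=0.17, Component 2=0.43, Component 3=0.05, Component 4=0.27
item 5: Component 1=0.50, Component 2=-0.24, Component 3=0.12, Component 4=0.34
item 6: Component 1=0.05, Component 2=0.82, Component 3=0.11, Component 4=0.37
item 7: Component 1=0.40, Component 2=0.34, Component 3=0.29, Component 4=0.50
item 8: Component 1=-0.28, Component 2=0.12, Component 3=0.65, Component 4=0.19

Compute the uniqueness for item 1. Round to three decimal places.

h² = 0.64² + (-0.07)² + (-0.21)² + (-0.04)² = 0.4096 + 0.0049 + 0.0441 + 0.0016 = 0.4602
Uniqueness u² = 1 − h² = 1 − 0.4602 = 0.5398

0.540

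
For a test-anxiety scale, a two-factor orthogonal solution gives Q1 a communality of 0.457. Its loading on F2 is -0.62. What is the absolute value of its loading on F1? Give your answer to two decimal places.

0.27

Under orthogonal rotation h² = Σλ², so λ_F1² = h² − (0.3844) = 0.457 − 0.3844 = 0.0726.
|λ| = √0.0726 = 0.2694.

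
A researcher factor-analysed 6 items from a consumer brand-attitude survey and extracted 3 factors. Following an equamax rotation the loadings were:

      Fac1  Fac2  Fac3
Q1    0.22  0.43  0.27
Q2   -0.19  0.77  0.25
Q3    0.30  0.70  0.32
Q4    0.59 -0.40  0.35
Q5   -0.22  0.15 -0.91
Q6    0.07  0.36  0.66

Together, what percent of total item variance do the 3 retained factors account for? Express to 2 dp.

63.00%

SS loadings by factor: 0.5759, 1.5799, 1.6240; total = 3.7798.
Total variance with 6 standardized items is 6, so the solution explains 3.7798/6 = 0.6300 = 63.00%.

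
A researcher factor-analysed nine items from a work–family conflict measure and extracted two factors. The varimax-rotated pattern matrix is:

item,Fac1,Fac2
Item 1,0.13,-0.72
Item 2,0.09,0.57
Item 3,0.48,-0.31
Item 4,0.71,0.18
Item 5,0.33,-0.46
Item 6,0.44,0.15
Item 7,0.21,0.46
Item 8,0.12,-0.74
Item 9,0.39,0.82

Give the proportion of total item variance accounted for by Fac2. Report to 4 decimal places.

SS loadings for Fac2 = (-0.72)² + 0.57² + (-0.31)² + 0.18² + (-0.46)² + 0.15² + 0.46² + (-0.74)² + 0.82² = 2.6375
Proportion of variance = 2.6375 / 9 = 0.2931.

0.2931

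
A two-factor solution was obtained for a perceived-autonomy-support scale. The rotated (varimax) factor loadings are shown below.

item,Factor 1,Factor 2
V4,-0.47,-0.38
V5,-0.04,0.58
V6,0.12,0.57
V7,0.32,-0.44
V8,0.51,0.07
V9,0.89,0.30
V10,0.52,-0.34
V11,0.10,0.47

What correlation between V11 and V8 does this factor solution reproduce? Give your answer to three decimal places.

0.084

r̂ = Σ λ_i·λ_j across factors = (0.10)(0.51) + (0.47)(0.07)
  = +0.0510 +0.0329 = 0.0839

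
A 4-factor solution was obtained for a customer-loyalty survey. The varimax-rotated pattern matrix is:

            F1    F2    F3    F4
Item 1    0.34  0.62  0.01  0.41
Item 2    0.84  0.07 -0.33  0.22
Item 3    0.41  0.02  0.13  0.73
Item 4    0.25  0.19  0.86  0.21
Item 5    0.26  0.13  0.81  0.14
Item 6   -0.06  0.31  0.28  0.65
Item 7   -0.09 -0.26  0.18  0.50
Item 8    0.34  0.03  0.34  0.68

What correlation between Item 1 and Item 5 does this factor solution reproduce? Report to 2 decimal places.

r̂ = Σ λ_i·λ_j across factors = (0.34)(0.26) + (0.62)(0.13) + (0.01)(0.81) + (0.41)(0.14)
  = +0.0884 +0.0806 +0.0081 +0.0574 = 0.2345

0.23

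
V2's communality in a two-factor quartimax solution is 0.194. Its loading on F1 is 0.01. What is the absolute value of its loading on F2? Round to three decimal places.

Under orthogonal rotation h² = Σλ², so λ_F2² = h² − (0.0001) = 0.194 − 0.0001 = 0.1939.
|λ| = √0.1939 = 0.4403.

0.440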